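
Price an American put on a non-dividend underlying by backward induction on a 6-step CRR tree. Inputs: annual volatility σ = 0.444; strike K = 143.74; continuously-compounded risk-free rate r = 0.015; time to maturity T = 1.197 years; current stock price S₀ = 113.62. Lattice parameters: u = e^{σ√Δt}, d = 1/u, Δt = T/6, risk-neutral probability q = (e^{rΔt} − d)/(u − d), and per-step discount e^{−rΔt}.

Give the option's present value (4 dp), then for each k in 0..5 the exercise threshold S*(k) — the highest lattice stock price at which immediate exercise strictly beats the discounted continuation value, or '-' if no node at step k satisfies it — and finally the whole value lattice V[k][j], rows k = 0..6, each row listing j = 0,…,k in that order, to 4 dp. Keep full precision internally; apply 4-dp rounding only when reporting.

price = 41.8398
boundary = - - - 62.6721 76.4189 93.1811
tree:
41.8398
54.2022 27.4891
67.6610 38.6355 14.4830
81.0679 52.2435 22.7902 4.7505
92.3419 67.3211 34.7490 8.7925 0.0000
101.5878 81.0679 50.5589 16.2736 0.0000 0.0000
109.1705 92.3419 67.3211 30.1200 0.0000 0.0000 0.0000

params: Δt=0.19950 u=1.21935 d=0.82011 q=0.45809 e^(-rΔt)=0.99701
t_6 payoffs: 109.1705 92.3419 67.3211 30.1200 0.0000 0.0000 0.0000
t_5: node(5,0) S=42.1522 payoff=101.5878 vs cont=101.1583 → 101.5878 [stop]  node(5,1) S=62.6721 payoff=81.0679 vs cont=80.6384 → 81.0679 [stop]  node(5,2) S=93.1811 payoff=50.5589 vs cont=50.1294 → 50.5589 [stop]  node(5,3) S=138.5421 payoff=5.1979 vs cont=16.2736 → 16.2736 [wait]  node(5,4) S=205.9849 payoff=0.0000 vs cont=0.0000 → 0.0000 [wait]  node(5,5) S=306.2592 payoff=0.0000 vs cont=0.0000 → 0.0000 [wait]  ⇒ S*(5)=93.1811
t_4: node(4,0) S=51.3981 payoff=92.3419 vs cont=91.9124 → 92.3419 [stop]  node(4,1) S=76.4189 payoff=67.3211 vs cont=66.8916 → 67.3211 [stop]  node(4,2) S=113.6200 payoff=30.1200 vs cont=34.7490 → 34.7490 [wait]  node(4,3) S=168.9307 payoff=0.0000 vs cont=8.7925 → 8.7925 [wait]  node(4,4) S=251.1668 payoff=0.0000 vs cont=0.0000 → 0.0000 [wait]  ⇒ S*(4)=76.4189
t_3: node(3,0) S=62.6721 payoff=81.0679 vs cont=80.6384 → 81.0679 [stop]  node(3,1) S=93.1811 payoff=50.5589 vs cont=52.2435 → 52.2435 [wait]  node(3,2) S=138.5421 payoff=5.1979 vs cont=22.7902 → 22.7902 [wait]  node(3,3) S=205.9849 payoff=0.0000 vs cont=4.7505 → 4.7505 [wait]  ⇒ S*(3)=62.6721
t_2: node(2,0) S=76.4189 payoff=67.3211 vs cont=67.6610 → 67.6610 [wait]  node(2,1) S=113.6200 payoff=30.1200 vs cont=38.6355 → 38.6355 [wait]  node(2,2) S=168.9307 payoff=0.0000 vs cont=14.4830 → 14.4830 [wait]  ⇒ S*(2)=-
t_1: node(1,0) S=93.1811 payoff=50.5589 vs cont=54.2022 → 54.2022 [wait]  node(1,1) S=138.5421 payoff=5.1979 vs cont=27.4891 → 27.4891 [wait]  ⇒ S*(1)=-
t_0: node(0,0) S=113.6200 payoff=30.1200 vs cont=41.8398 → 41.8398 [wait]  ⇒ S*(0)=-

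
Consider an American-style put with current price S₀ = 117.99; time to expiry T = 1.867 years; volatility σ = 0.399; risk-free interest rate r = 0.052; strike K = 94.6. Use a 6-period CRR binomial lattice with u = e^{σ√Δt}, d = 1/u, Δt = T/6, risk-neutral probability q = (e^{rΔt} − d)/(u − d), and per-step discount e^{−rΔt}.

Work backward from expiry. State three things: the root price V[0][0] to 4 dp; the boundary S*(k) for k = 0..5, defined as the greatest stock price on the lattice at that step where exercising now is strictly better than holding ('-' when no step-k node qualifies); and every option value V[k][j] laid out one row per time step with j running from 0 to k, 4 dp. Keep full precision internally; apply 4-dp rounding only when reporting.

price = 10.4393
boundary = - - - 60.5147 48.4394 60.5147
tree:
10.4393
16.0233 4.7665
23.8358 8.1347 1.2928
34.0853 13.5820 2.5313 0.0000
46.1606 22.0007 4.9562 0.0000 0.0000
55.8263 34.0853 9.7040 0.0000 0.0000 0.0000
63.5633 46.1606 18.9999 0.0000 0.0000 0.0000 0.0000

Δt=0.31117  u=1.24929  d=0.80046  q=0.48093  discount=0.98395
step 6 (expiry): payoffs max(K−S,0) = 63.5633 46.1606 18.9999 0.0000 0.0000 0.0000 0.0000
step 5: (k=5,j=0): S=38.7737, (K−S)⁺=55.8263, hold=54.3079 ⇒ V=55.8263 exercise | (k=5,j=1): S=60.5147, (K−S)⁺=34.0853, hold=32.5670 ⇒ V=34.0853 exercise | (k=5,j=2): S=94.4460, (K−S)⁺=0.1540, hold=9.7040 ⇒ V=9.7040 continue | (k=5,j=3): S=147.4031, (K−S)⁺=0.0000, hold=0.0000 ⇒ V=0.0000 continue | (k=5,j=4): S=230.0540, (K−S)⁺=0.0000, hold=0.0000 ⇒ V=0.0000 continue | (k=5,j=5): S=359.0484, (K−S)⁺=0.0000, hold=0.0000 ⇒ V=0.0000 continue  boundary S*=60.5147
step 4: (k=4,j=0): S=48.4394, (K−S)⁺=46.1606, hold=44.6422 ⇒ V=46.1606 exercise | (k=4,j=1): S=75.6001, (K−S)⁺=18.9999, hold=22.0007 ⇒ V=22.0007 continue | (k=4,j=2): S=117.9900, (K−S)⁺=0.0000, hold=4.9562 ⇒ V=4.9562 continue | (k=4,j=3): S=184.1485, (K−S)⁺=0.0000, hold=0.0000 ⇒ V=0.0000 continue | (k=4,j=4): S=287.4031, (K−S)⁺=0.0000, hold=0.0000 ⇒ V=0.0000 continue  boundary S*=48.4394
step 3: (k=3,j=0): S=60.5147, (K−S)⁺=34.0853, hold=33.9870 ⇒ V=34.0853 exercise | (k=3,j=1): S=94.4460, (K−S)⁺=0.1540, hold=13.5820 ⇒ V=13.5820 continue | (k=3,j=2): S=147.4031, (K−S)⁺=0.0000, hold=2.5313 ⇒ V=2.5313 continue | (k=3,j=3): S=230.0540, (K−S)⁺=0.0000, hold=0.0000 ⇒ V=0.0000 continue  boundary S*=60.5147
step 2: (k=2,j=0): S=75.6001, (K−S)⁺=18.9999, hold=23.8358 ⇒ V=23.8358 continue | (k=2,j=1): S=117.9900, (K−S)⁺=0.0000, hold=8.1347 ⇒ V=8.1347 continue | (k=2,j=2): S=184.1485, (K−S)⁺=0.0000, hold=1.2928 ⇒ V=1.2928 continue  boundary S*=-
step 1: (k=1,j=0): S=94.4460, (K−S)⁺=0.1540, hold=16.0233 ⇒ V=16.0233 continue | (k=1,j=1): S=147.4031, (K−S)⁺=0.0000, hold=4.7665 ⇒ V=4.7665 continue  boundary S*=-
step 0: (k=0,j=0): S=117.9900, (K−S)⁺=0.0000, hold=10.4393 ⇒ V=10.4393 continue  boundary S*=-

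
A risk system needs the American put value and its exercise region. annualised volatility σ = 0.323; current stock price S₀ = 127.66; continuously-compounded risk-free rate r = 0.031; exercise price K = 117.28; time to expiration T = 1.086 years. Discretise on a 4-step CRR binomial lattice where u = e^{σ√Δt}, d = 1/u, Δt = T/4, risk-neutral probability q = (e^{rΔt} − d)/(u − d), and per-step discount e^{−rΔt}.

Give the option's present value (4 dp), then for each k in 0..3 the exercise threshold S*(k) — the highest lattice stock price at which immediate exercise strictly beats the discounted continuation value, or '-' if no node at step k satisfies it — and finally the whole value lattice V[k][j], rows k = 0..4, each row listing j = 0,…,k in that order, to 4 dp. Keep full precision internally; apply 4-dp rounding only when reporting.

price = 10.4741
boundary = - - - 77.0509
tree:
10.4741
17.1451 3.5173
27.0337 6.8610 0.0000
40.2291 13.3834 0.0000 0.0000
52.1643 26.1062 0.0000 0.0000 0.0000

params: Δt=0.27150 u=1.18329 d=0.84510 q=0.48302 e^(-rΔt)=0.99162
t_4 payoffs: 52.1643 26.1062 0.0000 0.0000 0.0000
t_3: node(3,0) S=77.0509 payoff=40.2291 vs cont=39.2461 → 40.2291 [stop]  node(3,1) S=107.8854 payoff=9.3946 vs cont=13.3834 → 13.3834 [wait]  node(3,2) S=151.0592 payoff=0.0000 vs cont=0.0000 → 0.0000 [wait]  node(3,3) S=211.5104 payoff=0.0000 vs cont=0.0000 → 0.0000 [wait]  ⇒ S*(3)=77.0509
t_2: node(2,0) S=91.1738 payoff=26.1062 vs cont=27.0337 → 27.0337 [wait]  node(2,1) S=127.6600 payoff=0.0000 vs cont=6.8610 → 6.8610 [wait]  node(2,2) S=178.7473 payoff=0.0000 vs cont=0.0000 → 0.0000 [wait]  ⇒ S*(2)=-
t_1: node(1,0) S=107.8854 payoff=9.3946 vs cont=17.1451 → 17.1451 [wait]  node(1,1) S=151.0592 payoff=0.0000 vs cont=3.5173 → 3.5173 [wait]  ⇒ S*(1)=-
t_0: node(0,0) S=127.6600 payoff=0.0000 vs cont=10.4741 → 10.4741 [wait]  ⇒ S*(0)=-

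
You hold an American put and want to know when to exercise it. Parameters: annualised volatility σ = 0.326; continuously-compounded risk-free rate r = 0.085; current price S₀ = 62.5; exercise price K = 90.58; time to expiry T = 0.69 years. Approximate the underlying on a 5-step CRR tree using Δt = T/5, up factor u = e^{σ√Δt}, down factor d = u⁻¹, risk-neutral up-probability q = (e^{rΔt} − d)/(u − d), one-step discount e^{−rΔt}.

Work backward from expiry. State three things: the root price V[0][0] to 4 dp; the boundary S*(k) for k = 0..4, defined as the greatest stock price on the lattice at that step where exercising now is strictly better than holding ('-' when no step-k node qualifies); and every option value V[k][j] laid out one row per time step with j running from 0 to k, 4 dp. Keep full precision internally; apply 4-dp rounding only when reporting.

Δt=0.13800  u=1.12874  d=0.88594  q=0.51836  discount=0.98834
step 5 (expiry): payoffs max(K−S,0) = 56.4680 47.1194 35.2086 20.0336 0.6998 0.0000
step 4: (k=4,j=0): S=38.5036, (K−S)⁺=52.0764, hold=51.0201 ⇒ V=52.0764 exercise | (k=4,j=1): S=49.0558, (K−S)⁺=41.5242, hold=40.4679 ⇒ V=41.5242 exercise | (k=4,j=2): S=62.5000, (K−S)⁺=28.0800, hold=27.0237 ⇒ V=28.0800 exercise | (k=4,j=3): S=79.6286, (K−S)⁺=10.9514, hold=9.8951 ⇒ V=10.9514 exercise | (k=4,j=4): S=101.4515, (K−S)⁺=0.0000, hold=0.3331 ⇒ V=0.3331 continue  boundary S*=79.6286
step 3: (k=3,j=0): S=43.4606, (K−S)⁺=47.1194, hold=46.0631 ⇒ V=47.1194 exercise | (k=3,j=1): S=55.3714, (K−S)⁺=35.2086, hold=34.1523 ⇒ V=35.2086 exercise | (k=3,j=2): S=70.5464, (K−S)⁺=20.0336, hold=18.9773 ⇒ V=20.0336 exercise | (k=3,j=3): S=89.8802, (K−S)⁺=0.6998, hold=5.3838 ⇒ V=5.3838 continue  boundary S*=70.5464
step 2: (k=2,j=0): S=49.0558, (K−S)⁺=41.5242, hold=40.4679 ⇒ V=41.5242 exercise | (k=2,j=1): S=62.5000, (K−S)⁺=28.0800, hold=27.0237 ⇒ V=28.0800 exercise | (k=2,j=2): S=79.6286, (K−S)⁺=10.9514, hold=12.2947 ⇒ V=12.2947 continue  boundary S*=62.5000
step 1: (k=1,j=0): S=55.3714, (K−S)⁺=35.2086, hold=34.1523 ⇒ V=35.2086 exercise | (k=1,j=1): S=70.5464, (K−S)⁺=20.0336, hold=19.6656 ⇒ V=20.0336 exercise  boundary S*=70.5464
step 0: (k=0,j=0): S=62.5000, (K−S)⁺=28.0800, hold=27.0237 ⇒ V=28.0800 exercise  boundary S*=62.5000

price = 28.0800
boundary = 62.5000 70.5464 62.5000 70.5464 79.6286
tree:
28.0800
35.2086 20.0336
41.5242 28.0800 12.2947
47.1194 35.2086 20.0336 5.3838
52.0764 41.5242 28.0800 10.9514 0.3331
56.4680 47.1194 35.2086 20.0336 0.6998 0.0000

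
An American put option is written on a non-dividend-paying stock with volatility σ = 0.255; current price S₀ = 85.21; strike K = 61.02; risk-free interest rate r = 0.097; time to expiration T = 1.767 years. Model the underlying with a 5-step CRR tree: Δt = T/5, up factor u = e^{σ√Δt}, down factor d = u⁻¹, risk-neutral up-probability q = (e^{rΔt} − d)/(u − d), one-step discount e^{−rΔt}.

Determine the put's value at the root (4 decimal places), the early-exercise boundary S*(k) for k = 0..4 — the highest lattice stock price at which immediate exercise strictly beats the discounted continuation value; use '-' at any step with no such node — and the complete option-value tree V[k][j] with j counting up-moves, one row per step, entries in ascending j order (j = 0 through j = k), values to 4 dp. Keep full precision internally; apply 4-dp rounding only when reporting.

params: Δt=0.35340 u=1.16368 d=0.85934 q=0.57676 e^(-rΔt)=0.96630
t_5 payoffs: 21.0886 6.9464 0.0000 0.0000 0.0000 0.0000
t_4: node(4,0) S=46.4676 payoff=14.5524 vs cont=12.4961 → 14.5524 [stop]  node(4,1) S=62.9246 payoff=0.0000 vs cont=2.8409 → 2.8409 [wait]  node(4,2) S=85.2100 payoff=0.0000 vs cont=0.0000 → 0.0000 [wait]  node(4,3) S=115.3881 payoff=0.0000 vs cont=0.0000 → 0.0000 [wait]  node(4,4) S=156.2540 payoff=0.0000 vs cont=0.0000 → 0.0000 [wait]  ⇒ S*(4)=46.4676
t_3: node(3,0) S=54.0736 payoff=6.9464 vs cont=7.5349 → 7.5349 [wait]  node(3,1) S=73.2243 payoff=0.0000 vs cont=1.1619 → 1.1619 [wait]  node(3,2) S=99.1575 payoff=0.0000 vs cont=0.0000 → 0.0000 [wait]  node(3,3) S=134.2753 payoff=0.0000 vs cont=0.0000 → 0.0000 [wait]  ⇒ S*(3)=-
t_2: node(2,0) S=62.9246 payoff=0.0000 vs cont=3.7291 → 3.7291 [wait]  node(2,1) S=85.2100 payoff=0.0000 vs cont=0.4752 → 0.4752 [wait]  node(2,2) S=115.3881 payoff=0.0000 vs cont=0.0000 → 0.0000 [wait]  ⇒ S*(2)=-
t_1: node(1,0) S=73.2243 payoff=0.0000 vs cont=1.7899 → 1.7899 [wait]  node(1,1) S=99.1575 payoff=0.0000 vs cont=0.1943 → 0.1943 [wait]  ⇒ S*(1)=-
t_0: node(0,0) S=85.2100 payoff=0.0000 vs cont=0.8403 → 0.8403 [wait]  ⇒ S*(0)=-

price = 0.8403
boundary = - - - - 46.4676
tree:
0.8403
1.7899 0.1943
3.7291 0.4752 0.0000
7.5349 1.1619 0.0000 0.0000
14.5524 2.8409 0.0000 0.0000 0.0000
21.0886 6.9464 0.0000 0.0000 0.0000 0.0000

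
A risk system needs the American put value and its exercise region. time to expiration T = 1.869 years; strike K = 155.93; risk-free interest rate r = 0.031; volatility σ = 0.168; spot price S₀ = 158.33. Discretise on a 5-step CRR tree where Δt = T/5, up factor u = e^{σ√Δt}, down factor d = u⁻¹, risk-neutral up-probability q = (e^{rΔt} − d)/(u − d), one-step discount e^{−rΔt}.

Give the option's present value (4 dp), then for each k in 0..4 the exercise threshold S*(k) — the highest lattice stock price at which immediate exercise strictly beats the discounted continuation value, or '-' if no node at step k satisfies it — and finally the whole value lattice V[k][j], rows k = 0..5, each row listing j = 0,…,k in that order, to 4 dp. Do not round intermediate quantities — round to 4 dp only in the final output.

price = 10.4203
boundary = - - 128.9280 116.3427 128.9280
tree:
10.4203
17.1108 4.7392
27.0020 8.7495 1.3010
39.5873 15.6954 2.8061 0.0000
50.9441 27.0020 6.0527 0.0000 0.0000
61.1923 39.5873 13.0554 0.0000 0.0000 0.0000

Δt=0.37380  u=1.10817  d=0.90239  q=0.53098  discount=0.98848
step 5 (expiry): payoffs max(K−S,0) = 61.1923 39.5873 13.0554 0.0000 0.0000 0.0000
step 4: (k=4,j=0): S=104.9859, (K−S)⁺=50.9441, hold=49.1476 ⇒ V=50.9441 exercise | (k=4,j=1): S=128.9280, (K−S)⁺=27.0020, hold=25.2056 ⇒ V=27.0020 exercise | (k=4,j=2): S=158.3300, (K−S)⁺=0.0000, hold=6.0527 ⇒ V=6.0527 continue | (k=4,j=3): S=194.4372, (K−S)⁺=0.0000, hold=0.0000 ⇒ V=0.0000 continue | (k=4,j=4): S=238.7786, (K−S)⁺=0.0000, hold=0.0000 ⇒ V=0.0000 continue  boundary S*=128.9280
step 3: (k=3,j=0): S=116.3427, (K−S)⁺=39.5873, hold=37.7909 ⇒ V=39.5873 exercise | (k=3,j=1): S=142.8746, (K−S)⁺=13.0554, hold=15.6954 ⇒ V=15.6954 continue | (k=3,j=2): S=175.4572, (K−S)⁺=0.0000, hold=2.8061 ⇒ V=2.8061 continue | (k=3,j=3): S=215.4703, (K−S)⁺=0.0000, hold=0.0000 ⇒ V=0.0000 continue  boundary S*=116.3427
step 2: (k=2,j=0): S=128.9280, (K−S)⁺=27.0020, hold=26.5912 ⇒ V=27.0020 exercise | (k=2,j=1): S=158.3300, (K−S)⁺=0.0000, hold=8.7495 ⇒ V=8.7495 continue | (k=2,j=2): S=194.4372, (K−S)⁺=0.0000, hold=1.3010 ⇒ V=1.3010 continue  boundary S*=128.9280
step 1: (k=1,j=0): S=142.8746, (K−S)⁺=13.0554, hold=17.1108 ⇒ V=17.1108 continue | (k=1,j=1): S=175.4572, (K−S)⁺=0.0000, hold=4.7392 ⇒ V=4.7392 continue  boundary S*=-
step 0: (k=0,j=0): S=158.3300, (K−S)⁺=0.0000, hold=10.4203 ⇒ V=10.4203 continue  boundary S*=-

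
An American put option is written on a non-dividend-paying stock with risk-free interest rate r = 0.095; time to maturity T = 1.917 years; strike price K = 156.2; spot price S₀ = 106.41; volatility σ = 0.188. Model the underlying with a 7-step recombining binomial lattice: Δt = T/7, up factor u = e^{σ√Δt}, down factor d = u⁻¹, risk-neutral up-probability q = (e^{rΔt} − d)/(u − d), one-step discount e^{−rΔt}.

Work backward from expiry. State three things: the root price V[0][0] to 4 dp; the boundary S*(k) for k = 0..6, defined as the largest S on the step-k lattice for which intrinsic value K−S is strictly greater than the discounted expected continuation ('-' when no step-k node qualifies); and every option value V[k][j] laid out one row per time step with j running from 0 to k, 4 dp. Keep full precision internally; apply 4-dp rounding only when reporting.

Δt=0.27386  u=1.10339  d=0.90630  q=0.60916  discount=0.97432
step 7 (expiry): payoffs max(K−S,0) = 102.7568 91.1351 76.9862 59.7604 38.7888 13.2566 0.0000 0.0000
step 6: (k=6,j=0): S=58.9684, (K−S)⁺=97.2316, hold=93.2202 ⇒ V=97.2316 exercise | (k=6,j=1): S=71.7916, (K−S)⁺=84.4084, hold=80.3970 ⇒ V=84.4084 exercise | (k=6,j=2): S=87.4034, (K−S)⁺=68.7966, hold=64.7853 ⇒ V=68.7966 exercise | (k=6,j=3): S=106.4100, (K−S)⁺=49.7900, hold=45.7786 ⇒ V=49.7900 exercise | (k=6,j=4): S=129.5498, (K−S)⁺=26.6502, hold=22.6388 ⇒ V=26.6502 exercise | (k=6,j=5): S=157.7216, (K−S)⁺=0.0000, hold=5.0481 ⇒ V=5.0481 continue | (k=6,j=6): S=192.0196, (K−S)⁺=0.0000, hold=0.0000 ⇒ V=0.0000 continue  boundary S*=129.5498
step 5: (k=5,j=0): S=65.0649, (K−S)⁺=91.1351, hold=87.1238 ⇒ V=91.1351 exercise | (k=5,j=1): S=79.2138, (K−S)⁺=76.9862, hold=72.9748 ⇒ V=76.9862 exercise | (k=5,j=2): S=96.4396, (K−S)⁺=59.7604, hold=55.7491 ⇒ V=59.7604 exercise | (k=5,j=3): S=117.4112, (K−S)⁺=38.7888, hold=34.7774 ⇒ V=38.7888 exercise | (k=5,j=4): S=142.9434, (K−S)⁺=13.2566, hold=13.1445 ⇒ V=13.2566 exercise | (k=5,j=5): S=174.0277, (K−S)⁺=0.0000, hold=1.9223 ⇒ V=1.9223 continue  boundary S*=142.9434
step 4: (k=4,j=0): S=71.7916, (K−S)⁺=84.4084, hold=80.3970 ⇒ V=84.4084 exercise | (k=4,j=1): S=87.4034, (K−S)⁺=68.7966, hold=64.7853 ⇒ V=68.7966 exercise | (k=4,j=2): S=106.4100, (K−S)⁺=49.7900, hold=45.7786 ⇒ V=49.7900 exercise | (k=4,j=3): S=129.5498, (K−S)⁺=26.6502, hold=22.6388 ⇒ V=26.6502 exercise | (k=4,j=4): S=157.7216, (K−S)⁺=0.0000, hold=6.1891 ⇒ V=6.1891 continue  boundary S*=129.5498
step 3: (k=3,j=0): S=79.2138, (K−S)⁺=76.9862, hold=72.9748 ⇒ V=76.9862 exercise | (k=3,j=1): S=96.4396, (K−S)⁺=59.7604, hold=55.7491 ⇒ V=59.7604 exercise | (k=3,j=2): S=117.4112, (K−S)⁺=38.7888, hold=34.7774 ⇒ V=38.7888 exercise | (k=3,j=3): S=142.9434, (K−S)⁺=13.2566, hold=13.8217 ⇒ V=13.8217 continue  boundary S*=117.4112
step 2: (k=2,j=0): S=87.4034, (K−S)⁺=68.7966, hold=64.7853 ⇒ V=68.7966 exercise | (k=2,j=1): S=106.4100, (K−S)⁺=49.7900, hold=45.7786 ⇒ V=49.7900 exercise | (k=2,j=2): S=129.5498, (K−S)⁺=26.6502, hold=22.9742 ⇒ V=26.6502 exercise  boundary S*=129.5498
step 1: (k=1,j=0): S=96.4396, (K−S)⁺=59.7604, hold=55.7491 ⇒ V=59.7604 exercise | (k=1,j=1): S=117.4112, (K−S)⁺=38.7888, hold=34.7774 ⇒ V=38.7888 exercise  boundary S*=117.4112
step 0: (k=0,j=0): S=106.4100, (K−S)⁺=49.7900, hold=45.7786 ⇒ V=49.7900 exercise  boundary S*=106.4100

price = 49.7900
boundary = 106.4100 117.4112 129.5498 117.4112 129.5498 142.9434 129.5498
tree:
49.7900
59.7604 38.7888
68.7966 49.7900 26.6502
76.9862 59.7604 38.7888 13.8217
84.4084 68.7966 49.7900 26.6502 6.1891
91.1351 76.9862 59.7604 38.7888 13.2566 1.9223
97.2316 84.4084 68.7966 49.7900 26.6502 5.0481 0.0000
102.7568 91.1351 76.9862 59.7604 38.7888 13.2566 0.0000 0.0000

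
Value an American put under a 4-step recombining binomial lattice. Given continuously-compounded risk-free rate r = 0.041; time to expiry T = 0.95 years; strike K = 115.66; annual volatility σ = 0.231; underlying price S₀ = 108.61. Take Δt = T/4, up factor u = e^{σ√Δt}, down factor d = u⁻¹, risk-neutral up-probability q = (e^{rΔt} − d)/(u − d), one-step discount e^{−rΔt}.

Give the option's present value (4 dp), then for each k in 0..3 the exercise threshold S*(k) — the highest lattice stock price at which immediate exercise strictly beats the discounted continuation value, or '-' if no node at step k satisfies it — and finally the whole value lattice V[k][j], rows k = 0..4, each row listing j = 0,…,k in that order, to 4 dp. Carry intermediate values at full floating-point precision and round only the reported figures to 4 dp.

Δt=0.23750  u=1.11916  d=0.89353  q=0.51525  discount=0.99031
step 4 (expiry): payoffs max(K−S,0) = 46.4281 28.9462 7.0500 0.0000 0.0000
step 3: (k=3,j=0): S=77.4813, (K−S)⁺=38.1787, hold=37.0579 ⇒ V=38.1787 exercise | (k=3,j=1): S=97.0463, (K−S)⁺=18.6137, hold=17.4929 ⇒ V=18.6137 exercise | (k=3,j=2): S=121.5516, (K−S)⁺=0.0000, hold=3.3843 ⇒ V=3.3843 continue | (k=3,j=3): S=152.2448, (K−S)⁺=0.0000, hold=0.0000 ⇒ V=0.0000 continue  boundary S*=97.0463
step 2: (k=2,j=0): S=86.7138, (K−S)⁺=28.9462, hold=27.8255 ⇒ V=28.9462 exercise | (k=2,j=1): S=108.6100, (K−S)⁺=7.0500, hold=10.6624 ⇒ V=10.6624 continue | (k=2,j=2): S=136.0353, (K−S)⁺=0.0000, hold=1.6246 ⇒ V=1.6246 continue  boundary S*=86.7138
step 1: (k=1,j=0): S=97.0463, (K−S)⁺=18.6137, hold=19.3362 ⇒ V=19.3362 continue | (k=1,j=1): S=121.5516, (K−S)⁺=0.0000, hold=5.9475 ⇒ V=5.9475 continue  boundary S*=-
step 0: (k=0,j=0): S=108.6100, (K−S)⁺=7.0500, hold=12.3171 ⇒ V=12.3171 continue  boundary S*=-

price = 12.3171
boundary = - - 86.7138 97.0463
tree:
12.3171
19.3362 5.9475
28.9462 10.6624 1.6246
38.1787 18.6137 3.3843 0.0000
46.4281 28.9462 7.0500 0.0000 0.0000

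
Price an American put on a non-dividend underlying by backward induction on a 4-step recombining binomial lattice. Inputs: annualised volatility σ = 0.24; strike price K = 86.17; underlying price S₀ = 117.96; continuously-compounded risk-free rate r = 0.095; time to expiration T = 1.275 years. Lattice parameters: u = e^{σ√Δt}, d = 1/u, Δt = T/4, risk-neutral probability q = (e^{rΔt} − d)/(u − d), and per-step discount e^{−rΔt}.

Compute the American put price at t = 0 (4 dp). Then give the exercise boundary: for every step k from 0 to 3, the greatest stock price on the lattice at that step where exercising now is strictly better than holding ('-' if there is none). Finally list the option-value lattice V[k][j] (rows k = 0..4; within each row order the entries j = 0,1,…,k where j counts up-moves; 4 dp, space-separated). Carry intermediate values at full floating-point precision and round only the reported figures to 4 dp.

price = 0.5176
boundary = - - - 78.5589
tree:
0.5176
1.2680 0.0000
3.1066 0.0000 0.0000
7.6111 0.0000 0.0000 0.0000
17.5661 0.0000 0.0000 0.0000 0.0000

Δt=0.31875  u=1.14511  d=0.87328  q=0.57928  discount=0.97017
step 4 (expiry): payoffs max(K−S,0) = 17.5661 0.0000 0.0000 0.0000 0.0000
step 3: (k=3,j=0): S=78.5589, (K−S)⁺=7.6111, hold=7.1700 ⇒ V=7.6111 exercise | (k=3,j=1): S=103.0121, (K−S)⁺=0.0000, hold=0.0000 ⇒ V=0.0000 continue | (k=3,j=2): S=135.0770, (K−S)⁺=0.0000, hold=0.0000 ⇒ V=0.0000 continue | (k=3,j=3): S=177.1227, (K−S)⁺=0.0000, hold=0.0000 ⇒ V=0.0000 continue  boundary S*=78.5589
step 2: (k=2,j=0): S=89.9584, (K−S)⁺=0.0000, hold=3.1066 ⇒ V=3.1066 continue | (k=2,j=1): S=117.9600, (K−S)⁺=0.0000, hold=0.0000 ⇒ V=0.0000 continue | (k=2,j=2): S=154.6777, (K−S)⁺=0.0000, hold=0.0000 ⇒ V=0.0000 continue  boundary S*=-
step 1: (k=1,j=0): S=103.0121, (K−S)⁺=0.0000, hold=1.2680 ⇒ V=1.2680 continue | (k=1,j=1): S=135.0770, (K−S)⁺=0.0000, hold=0.0000 ⇒ V=0.0000 continue  boundary S*=-
step 0: (k=0,j=0): S=117.9600, (K−S)⁺=0.0000, hold=0.5176 ⇒ V=0.5176 continue  boundary S*=-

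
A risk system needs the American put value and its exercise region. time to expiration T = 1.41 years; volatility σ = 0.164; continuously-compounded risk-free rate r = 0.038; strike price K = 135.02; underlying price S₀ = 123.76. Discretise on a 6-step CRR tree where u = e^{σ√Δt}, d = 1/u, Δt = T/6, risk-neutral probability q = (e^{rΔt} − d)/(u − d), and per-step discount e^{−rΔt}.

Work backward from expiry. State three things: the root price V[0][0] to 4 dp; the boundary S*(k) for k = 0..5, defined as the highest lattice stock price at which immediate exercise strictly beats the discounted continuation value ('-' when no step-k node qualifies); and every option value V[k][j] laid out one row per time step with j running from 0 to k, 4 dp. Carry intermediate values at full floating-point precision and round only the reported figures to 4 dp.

Δt=0.23500, u=1.08275, d=0.92358, q=0.53649, disc=e^(-rΔt)=0.99111
k=6 terminal: V=max(K-S,0) → 58.2102 44.9726 29.4536 11.2600 0.0000 0.0000 0.0000
k=5: j=0 S=83.1657 intr=51.8543 cont=50.6540 V=51.8543[EX]; j=1 S=97.4986 intr=37.5214 cont=36.3210 V=37.5214[EX]; j=2 S=114.3018 intr=20.7182 cont=19.5178 V=20.7182[EX]; j=3 S=134.0009 intr=1.0191 cont=5.1727 V=5.1727[hold]; j=4 S=157.0949 intr=0.0000 cont=0.0000 V=0.0000[hold]; j=5 S=184.1690 intr=0.0000 cont=0.0000 V=0.0000[hold]  S*(5)=114.3018
k=4: j=0 S=90.0474 intr=44.9726 cont=43.7722 V=44.9726[EX]; j=1 S=105.5664 intr=29.4536 cont=28.2532 V=29.4536[EX]; j=2 S=123.7600 intr=11.2600 cont=12.2682 V=12.2682[hold]; j=3 S=145.0891 intr=0.0000 cont=2.3763 V=2.3763[hold]; j=4 S=170.0941 intr=0.0000 cont=0.0000 V=0.0000[hold]  S*(4)=105.5664
k=3: j=0 S=97.4986 intr=37.5214 cont=36.3210 V=37.5214[EX]; j=1 S=114.3018 intr=20.7182 cont=20.0539 V=20.7182[EX]; j=2 S=134.0009 intr=1.0191 cont=6.8994 V=6.8994[hold]; j=3 S=157.0949 intr=0.0000 cont=1.0916 V=1.0916[hold]  S*(3)=114.3018
k=2: j=0 S=105.5664 intr=29.4536 cont=28.2532 V=29.4536[EX]; j=1 S=123.7600 intr=11.2600 cont=13.1863 V=13.1863[hold]; j=2 S=145.0891 intr=0.0000 cont=3.7500 V=3.7500[hold]  S*(2)=105.5664
k=1: j=0 S=114.3018 intr=20.7182 cont=20.5421 V=20.7182[EX]; j=1 S=134.0009 intr=1.0191 cont=8.0516 V=8.0516[hold]  S*(1)=114.3018
k=0: j=0 S=123.7600 intr=11.2600 cont=13.7989 V=13.7989[hold]  S*(0)=-

price = 13.7989
boundary = - 114.3018 105.5664 114.3018 105.5664 114.3018
tree:
13.7989
20.7182 8.0516
29.4536 13.1863 3.7500
37.5214 20.7182 6.8994 1.0916
44.9726 29.4536 12.2682 2.3763 0.0000
51.8543 37.5214 20.7182 5.1727 0.0000 0.0000
58.2102 44.9726 29.4536 11.2600 0.0000 0.0000 0.0000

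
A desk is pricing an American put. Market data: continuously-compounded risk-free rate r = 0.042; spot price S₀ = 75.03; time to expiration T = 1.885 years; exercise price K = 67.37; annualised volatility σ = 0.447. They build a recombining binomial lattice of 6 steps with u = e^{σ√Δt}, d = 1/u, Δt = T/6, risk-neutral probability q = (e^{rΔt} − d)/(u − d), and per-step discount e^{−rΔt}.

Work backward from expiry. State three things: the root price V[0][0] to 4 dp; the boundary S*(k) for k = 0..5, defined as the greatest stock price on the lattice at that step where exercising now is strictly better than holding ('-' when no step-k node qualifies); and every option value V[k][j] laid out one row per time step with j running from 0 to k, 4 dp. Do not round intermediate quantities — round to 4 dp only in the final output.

Δt=0.31417, u=1.28473, d=0.77838, q=0.46392, disc=e^(-rΔt)=0.98689
k=6 terminal: V=max(K-S,0) → 50.6833 39.8282 21.9117 0.0000 0.0000 0.0000 0.0000
k=5: j=0 S=21.4378 intr=45.9322 cont=45.0490 V=45.9322[EX]; j=1 S=35.3837 intr=31.9863 cont=31.1032 V=31.9863[EX]; j=2 S=58.4015 intr=8.9685 cont=11.5924 V=11.5924[hold]; j=3 S=96.3930 intr=0.0000 cont=0.0000 V=0.0000[hold]; j=4 S=159.0989 intr=0.0000 cont=0.0000 V=0.0000[hold]; j=5 S=262.5964 intr=0.0000 cont=0.0000 V=0.0000[hold]  S*(5)=35.3837
k=4: j=0 S=27.5418 intr=39.8282 cont=38.9451 V=39.8282[EX]; j=1 S=45.4583 intr=21.9117 cont=22.2299 V=22.2299[hold]; j=2 S=75.0300 intr=0.0000 cont=6.1330 V=6.1330[hold]; j=3 S=123.8387 intr=0.0000 cont=0.0000 V=0.0000[hold]; j=4 S=204.3987 intr=0.0000 cont=0.0000 V=0.0000[hold]  S*(4)=27.5418
k=3: j=0 S=35.3837 intr=31.9863 cont=31.2489 V=31.9863[EX]; j=1 S=58.4015 intr=8.9685 cont=14.5687 V=14.5687[hold]; j=2 S=96.3930 intr=0.0000 cont=3.2447 V=3.2447[hold]; j=3 S=159.0989 intr=0.0000 cont=0.0000 V=0.0000[hold]  S*(3)=35.3837
k=2: j=0 S=45.4583 intr=21.9117 cont=23.5926 V=23.5926[hold]; j=1 S=75.0300 intr=0.0000 cont=9.1931 V=9.1931[hold]; j=2 S=123.8387 intr=0.0000 cont=1.7166 V=1.7166[hold]  S*(2)=-
k=1: j=0 S=58.4015 intr=8.9685 cont=16.6907 V=16.6907[hold]; j=1 S=96.3930 intr=0.0000 cont=5.6496 V=5.6496[hold]  S*(1)=-
k=0: j=0 S=75.0300 intr=0.0000 cont=11.4168 V=11.4168[hold]  S*(0)=-

price = 11.4168
boundary = - - - 35.3837 27.5418 35.3837
tree:
11.4168
16.6907 5.6496
23.5926 9.1931 1.7166
31.9863 14.5687 3.2447 0.0000
39.8282 22.2299 6.1330 0.0000 0.0000
45.9322 31.9863 11.5924 0.0000 0.0000 0.0000
50.6833 39.8282 21.9117 0.0000 0.0000 0.0000 0.0000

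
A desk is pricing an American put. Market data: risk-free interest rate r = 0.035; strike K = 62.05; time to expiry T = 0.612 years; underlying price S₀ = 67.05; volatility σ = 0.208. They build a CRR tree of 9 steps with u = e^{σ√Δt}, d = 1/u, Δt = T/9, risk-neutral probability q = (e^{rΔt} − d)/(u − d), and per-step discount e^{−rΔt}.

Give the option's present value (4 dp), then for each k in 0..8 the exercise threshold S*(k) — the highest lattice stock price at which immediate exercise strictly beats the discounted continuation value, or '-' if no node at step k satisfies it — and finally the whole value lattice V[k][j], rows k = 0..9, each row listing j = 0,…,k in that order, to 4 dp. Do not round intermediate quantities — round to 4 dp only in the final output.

price = 1.7850
boundary = - - - - - 51.1233 53.9728 51.1233 53.9728
tree:
1.7850
2.7326 0.8771
4.0721 1.4502 0.3270
5.8802 2.3427 0.5939 0.0705
8.1859 3.6783 1.0622 0.1438 0.0000
10.9267 5.5740 1.8626 0.2932 0.0000 0.0000
13.6258 8.0772 3.1795 0.5979 0.0000 0.0000 0.0000
16.1823 10.9267 5.2222 1.2192 0.0000 0.0000 0.0000 0.0000
18.6039 13.6258 8.0772 2.4860 0.0000 0.0000 0.0000 0.0000 0.0000
20.8977 16.1823 10.9267 5.0689 0.0000 0.0000 0.0000 0.0000 0.0000 0.0000

params: Δt=0.06800 u=1.05574 d=0.94720 q=0.50840 e^(-rΔt)=0.99762
t_9 payoffs: 20.8977 16.1823 10.9267 5.0689 0.0000 0.0000 0.0000 0.0000 0.0000 0.0000
t_8: node(8,0) S=43.4461 payoff=18.6039 vs cont=18.4564 → 18.6039 [stop]  node(8,1) S=48.4242 payoff=13.6258 vs cont=13.4783 → 13.6258 [stop]  node(8,2) S=53.9728 payoff=8.0772 vs cont=7.9297 → 8.0772 [stop]  node(8,3) S=60.1571 payoff=1.8929 vs cont=2.4860 → 2.4860 [wait]  node(8,4) S=67.0500 payoff=0.0000 vs cont=0.0000 → 0.0000 [wait]  node(8,5) S=74.7327 payoff=0.0000 vs cont=0.0000 → 0.0000 [wait]  node(8,6) S=83.2958 payoff=0.0000 vs cont=0.0000 → 0.0000 [wait]  node(8,7) S=92.8400 payoff=0.0000 vs cont=0.0000 → 0.0000 [wait]  node(8,8) S=103.4778 payoff=0.0000 vs cont=0.0000 → 0.0000 [wait]  ⇒ S*(8)=53.9728
t_7: node(7,0) S=45.8677 payoff=16.1823 vs cont=16.0348 → 16.1823 [stop]  node(7,1) S=51.1233 payoff=10.9267 vs cont=10.7792 → 10.9267 [stop]  node(7,2) S=56.9811 payoff=5.0689 vs cont=5.2222 → 5.2222 [wait]  node(7,3) S=63.5101 payoff=0.0000 vs cont=1.2192 → 1.2192 [wait]  node(7,4) S=70.7872 payoff=0.0000 vs cont=0.0000 → 0.0000 [wait]  node(7,5) S=78.8982 payoff=0.0000 vs cont=0.0000 → 0.0000 [wait]  node(7,6) S=87.9385 payoff=0.0000 vs cont=0.0000 → 0.0000 [wait]  node(7,7) S=98.0147 payoff=0.0000 vs cont=0.0000 → 0.0000 [wait]  ⇒ S*(7)=51.1233
t_6: node(6,0) S=48.4242 payoff=13.6258 vs cont=13.4783 → 13.6258 [stop]  node(6,1) S=53.9728 payoff=8.0772 vs cont=8.0075 → 8.0772 [stop]  node(6,2) S=60.1571 payoff=1.8929 vs cont=3.1795 → 3.1795 [wait]  node(6,3) S=67.0500 payoff=0.0000 vs cont=0.5979 → 0.5979 [wait]  node(6,4) S=74.7327 payoff=0.0000 vs cont=0.0000 → 0.0000 [wait]  node(6,5) S=83.2958 payoff=0.0000 vs cont=0.0000 → 0.0000 [wait]  node(6,6) S=92.8400 payoff=0.0000 vs cont=0.0000 → 0.0000 [wait]  ⇒ S*(6)=53.9728
t_5: node(5,0) S=51.1233 payoff=10.9267 vs cont=10.7792 → 10.9267 [stop]  node(5,1) S=56.9811 payoff=5.0689 vs cont=5.5740 → 5.5740 [wait]  node(5,2) S=63.5101 payoff=0.0000 vs cont=1.8626 → 1.8626 [wait]  node(5,3) S=70.7872 payoff=0.0000 vs cont=0.2932 → 0.2932 [wait]  node(5,4) S=78.8982 payoff=0.0000 vs cont=0.0000 → 0.0000 [wait]  node(5,5) S=87.9385 payoff=0.0000 vs cont=0.0000 → 0.0000 [wait]  ⇒ S*(5)=51.1233
t_4: node(4,0) S=53.9728 payoff=8.0772 vs cont=8.1859 → 8.1859 [wait]  node(4,1) S=60.1571 payoff=1.8929 vs cont=3.6783 → 3.6783 [wait]  node(4,2) S=67.0500 payoff=0.0000 vs cont=1.0622 → 1.0622 [wait]  node(4,3) S=74.7327 payoff=0.0000 vs cont=0.1438 → 0.1438 [wait]  node(4,4) S=83.2958 payoff=0.0000 vs cont=0.0000 → 0.0000 [wait]  ⇒ S*(4)=-
t_3: node(3,0) S=56.9811 payoff=5.0689 vs cont=5.8802 → 5.8802 [wait]  node(3,1) S=63.5101 payoff=0.0000 vs cont=2.3427 → 2.3427 [wait]  node(3,2) S=70.7872 payoff=0.0000 vs cont=0.5939 → 0.5939 [wait]  node(3,3) S=78.8982 payoff=0.0000 vs cont=0.0705 → 0.0705 [wait]  ⇒ S*(3)=-
t_2: node(2,0) S=60.1571 payoff=1.8929 vs cont=4.0721 → 4.0721 [wait]  node(2,1) S=67.0500 payoff=0.0000 vs cont=1.4502 → 1.4502 [wait]  node(2,2) S=74.7327 payoff=0.0000 vs cont=0.3270 → 0.3270 [wait]  ⇒ S*(2)=-
t_1: node(1,0) S=63.5101 payoff=0.0000 vs cont=2.7326 → 2.7326 [wait]  node(1,1) S=70.7872 payoff=0.0000 vs cont=0.8771 → 0.8771 [wait]  ⇒ S*(1)=-
t_0: node(0,0) S=67.0500 payoff=0.0000 vs cont=1.7850 → 1.7850 [wait]  ⇒ S*(0)=-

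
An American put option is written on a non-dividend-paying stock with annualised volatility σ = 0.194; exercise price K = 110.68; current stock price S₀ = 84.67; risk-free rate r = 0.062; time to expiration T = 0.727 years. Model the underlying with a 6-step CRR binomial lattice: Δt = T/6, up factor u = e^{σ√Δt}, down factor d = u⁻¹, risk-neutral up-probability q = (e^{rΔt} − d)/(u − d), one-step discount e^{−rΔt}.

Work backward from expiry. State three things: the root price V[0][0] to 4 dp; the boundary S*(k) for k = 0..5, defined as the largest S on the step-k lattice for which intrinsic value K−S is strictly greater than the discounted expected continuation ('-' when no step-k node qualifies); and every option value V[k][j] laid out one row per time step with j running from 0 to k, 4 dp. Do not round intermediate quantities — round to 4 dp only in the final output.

price = 26.0100
boundary = 84.6700 90.5852 96.9136 90.5852 96.9136 103.6842
tree:
26.0100
31.5389 20.0948
36.7068 26.0100 13.7664
41.5373 31.5389 20.0948 8.0124
46.0523 36.7068 26.0100 13.7664 3.2015
50.2725 41.5373 31.5389 20.0948 6.9958 0.0000
54.2171 46.0523 36.7068 26.0100 13.7664 0.0000 0.0000

Δt=0.12117, u=1.06986, d=0.93470, q=0.53891, disc=e^(-rΔt)=0.99252
k=6 terminal: V=max(K-S,0) → 54.2171 46.0523 36.7068 26.0100 13.7664 0.0000 0.0000
k=5: j=0 S=60.4075 intr=50.2725 cont=49.4441 V=50.2725[EX]; j=1 S=69.1427 intr=41.5373 cont=40.7089 V=41.5373[EX]; j=2 S=79.1411 intr=31.5389 cont=30.7106 V=31.5389[EX]; j=3 S=90.5852 intr=20.0948 cont=19.2665 V=20.0948[EX]; j=4 S=103.6842 intr=6.9958 cont=6.3000 V=6.9958[EX]; j=5 S=118.6774 intr=0.0000 cont=0.0000 V=0.0000[hold]  S*(5)=103.6842
k=4: j=0 S=64.6277 intr=46.0523 cont=45.2239 V=46.0523[EX]; j=1 S=73.9732 intr=36.7068 cont=35.8785 V=36.7068[EX]; j=2 S=84.6700 intr=26.0100 cont=25.1817 V=26.0100[EX]; j=3 S=96.9136 intr=13.7664 cont=12.9380 V=13.7664[EX]; j=4 S=110.9278 intr=0.0000 cont=3.2015 V=3.2015[hold]  S*(4)=96.9136
k=3: j=0 S=69.1427 intr=41.5373 cont=40.7089 V=41.5373[EX]; j=1 S=79.1411 intr=31.5389 cont=30.7106 V=31.5389[EX]; j=2 S=90.5852 intr=20.0948 cont=19.2665 V=20.0948[EX]; j=3 S=103.6842 intr=6.9958 cont=8.0124 V=8.0124[hold]  S*(3)=90.5852
k=2: j=0 S=73.9732 intr=36.7068 cont=35.8785 V=36.7068[EX]; j=1 S=84.6700 intr=26.0100 cont=25.1817 V=26.0100[EX]; j=2 S=96.9136 intr=13.7664 cont=13.4818 V=13.7664[EX]  S*(2)=96.9136
k=1: j=0 S=79.1411 intr=31.5389 cont=30.7106 V=31.5389[EX]; j=1 S=90.5852 intr=20.0948 cont=19.2665 V=20.0948[EX]  S*(1)=90.5852
k=0: j=0 S=84.6700 intr=26.0100 cont=25.1817 V=26.0100[EX]  S*(0)=84.6700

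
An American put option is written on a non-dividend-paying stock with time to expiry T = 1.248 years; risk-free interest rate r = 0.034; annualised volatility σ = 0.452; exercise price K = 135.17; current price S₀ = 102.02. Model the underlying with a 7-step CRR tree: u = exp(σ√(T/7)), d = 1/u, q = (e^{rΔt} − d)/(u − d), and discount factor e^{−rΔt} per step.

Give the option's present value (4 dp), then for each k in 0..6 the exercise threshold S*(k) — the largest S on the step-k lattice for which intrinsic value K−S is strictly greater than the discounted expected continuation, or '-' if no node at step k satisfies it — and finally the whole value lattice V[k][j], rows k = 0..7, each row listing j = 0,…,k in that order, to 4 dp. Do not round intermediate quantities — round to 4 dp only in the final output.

price = 41.0182
boundary = - - 69.6488 57.5476 69.6488 84.2945 102.0200
tree:
41.0182
52.7195 28.2634
65.5212 38.8671 16.5893
77.6224 51.5632 24.9547 7.3054
87.6210 65.5212 36.3827 12.3016 1.7269
95.8824 77.6224 50.8755 20.3979 3.2675 0.0000
102.7084 87.6210 65.5212 33.1500 6.1822 0.0000 0.0000
108.3485 95.8824 77.6224 50.8755 11.6972 0.0000 0.0000 0.0000

Δt=0.17829  u=1.21028  d=0.82625  q=0.46826  discount=0.99396
step 7 (expiry): payoffs max(K−S,0) = 108.3485 95.8824 77.6224 50.8755 11.6972 0.0000 0.0000 0.0000
step 6: (k=6,j=0): S=32.4616, (K−S)⁺=102.7084, hold=101.8915 ⇒ V=102.7084 exercise | (k=6,j=1): S=47.5490, (K−S)⁺=87.6210, hold=86.8041 ⇒ V=87.6210 exercise | (k=6,j=2): S=69.6488, (K−S)⁺=65.5212, hold=64.7044 ⇒ V=65.5212 exercise | (k=6,j=3): S=102.0200, (K−S)⁺=33.1500, hold=32.3331 ⇒ V=33.1500 exercise | (k=6,j=4): S=149.4367, (K−S)⁺=0.0000, hold=6.1822 ⇒ V=6.1822 continue | (k=6,j=5): S=218.8917, (K−S)⁺=0.0000, hold=0.0000 ⇒ V=0.0000 continue | (k=6,j=6): S=320.6278, (K−S)⁺=0.0000, hold=0.0000 ⇒ V=0.0000 continue  boundary S*=102.0200
step 5: (k=5,j=0): S=39.2876, (K−S)⁺=95.8824, hold=95.0655 ⇒ V=95.8824 exercise | (k=5,j=1): S=57.5476, (K−S)⁺=77.6224, hold=76.8055 ⇒ V=77.6224 exercise | (k=5,j=2): S=84.2945, (K−S)⁺=50.8755, hold=50.0586 ⇒ V=50.8755 exercise | (k=5,j=3): S=123.4728, (K−S)⁺=11.6972, hold=20.3979 ⇒ V=20.3979 continue | (k=5,j=4): S=180.8603, (K−S)⁺=0.0000, hold=3.2675 ⇒ V=3.2675 continue | (k=5,j=5): S=264.9203, (K−S)⁺=0.0000, hold=0.0000 ⇒ V=0.0000 continue  boundary S*=84.2945
step 4: (k=4,j=0): S=47.5490, (K−S)⁺=87.6210, hold=86.8041 ⇒ V=87.6210 exercise | (k=4,j=1): S=69.6488, (K−S)⁺=65.5212, hold=64.7044 ⇒ V=65.5212 exercise | (k=4,j=2): S=102.0200, (K−S)⁺=33.1500, hold=36.3827 ⇒ V=36.3827 continue | (k=4,j=3): S=149.4367, (K−S)⁺=0.0000, hold=12.3016 ⇒ V=12.3016 continue | (k=4,j=4): S=218.8917, (K−S)⁺=0.0000, hold=1.7269 ⇒ V=1.7269 continue  boundary S*=69.6488
step 3: (k=3,j=0): S=57.5476, (K−S)⁺=77.6224, hold=76.8055 ⇒ V=77.6224 exercise | (k=3,j=1): S=84.2945, (K−S)⁺=50.8755, hold=51.5632 ⇒ V=51.5632 continue | (k=3,j=2): S=123.4728, (K−S)⁺=11.6972, hold=24.9547 ⇒ V=24.9547 continue | (k=3,j=3): S=180.8603, (K−S)⁺=0.0000, hold=7.3054 ⇒ V=7.3054 continue  boundary S*=57.5476
step 2: (k=2,j=0): S=69.6488, (K−S)⁺=65.5212, hold=65.0245 ⇒ V=65.5212 exercise | (k=2,j=1): S=102.0200, (K−S)⁺=33.1500, hold=38.8671 ⇒ V=38.8671 continue | (k=2,j=2): S=149.4367, (K−S)⁺=0.0000, hold=16.5893 ⇒ V=16.5893 continue  boundary S*=69.6488
step 1: (k=1,j=0): S=84.2945, (K−S)⁺=50.8755, hold=52.7195 ⇒ V=52.7195 continue | (k=1,j=1): S=123.4728, (K−S)⁺=11.6972, hold=28.2634 ⇒ V=28.2634 continue  boundary S*=-
step 0: (k=0,j=0): S=102.0200, (K−S)⁺=33.1500, hold=41.0182 ⇒ V=41.0182 continue  boundary S*=-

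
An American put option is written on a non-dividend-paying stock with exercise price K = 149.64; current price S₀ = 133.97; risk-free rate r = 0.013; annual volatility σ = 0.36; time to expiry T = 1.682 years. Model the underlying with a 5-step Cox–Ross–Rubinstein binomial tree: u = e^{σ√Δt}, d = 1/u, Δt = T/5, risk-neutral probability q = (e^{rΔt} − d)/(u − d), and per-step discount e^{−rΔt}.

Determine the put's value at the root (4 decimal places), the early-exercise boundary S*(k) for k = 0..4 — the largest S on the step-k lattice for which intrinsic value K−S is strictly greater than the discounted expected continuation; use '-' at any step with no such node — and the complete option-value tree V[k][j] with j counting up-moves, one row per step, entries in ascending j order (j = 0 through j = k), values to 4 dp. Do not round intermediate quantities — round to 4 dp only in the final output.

params: Δt=0.33640 u=1.23220 d=0.81156 q=0.45841 e^(-rΔt)=0.99564
t_5 payoffs: 102.4767 78.0313 40.9156 0.0000 0.0000 0.0000
t_4: node(4,0) S=58.1145 payoff=91.5255 vs cont=90.8725 → 91.5255 [stop]  node(4,1) S=88.2361 payoff=61.4039 vs cont=60.7509 → 61.4039 [stop]  node(4,2) S=133.9700 payoff=15.6700 vs cont=22.0629 → 22.0629 [wait]  node(4,3) S=203.4084 payoff=0.0000 vs cont=0.0000 → 0.0000 [wait]  node(4,4) S=308.8377 payoff=0.0000 vs cont=0.0000 → 0.0000 [wait]  ⇒ S*(4)=88.2361
t_3: node(3,0) S=71.6087 payoff=78.0313 vs cont=77.3784 → 78.0313 [stop]  node(3,1) S=108.7244 payoff=40.9156 vs cont=43.1804 → 43.1804 [wait]  node(3,2) S=165.0776 payoff=0.0000 vs cont=11.8969 → 11.8969 [wait]  node(3,3) S=250.6396 payoff=0.0000 vs cont=0.0000 → 0.0000 [wait]  ⇒ S*(3)=71.6087
t_2: node(2,0) S=88.2361 payoff=61.4039 vs cont=61.7846 → 61.7846 [wait]  node(2,1) S=133.9700 payoff=15.6700 vs cont=28.7140 → 28.7140 [wait]  node(2,2) S=203.4084 payoff=0.0000 vs cont=6.4152 → 6.4152 [wait]  ⇒ S*(2)=-
t_1: node(1,0) S=108.7244 payoff=40.9156 vs cont=46.4213 → 46.4213 [wait]  node(1,1) S=165.0776 payoff=0.0000 vs cont=18.4113 → 18.4113 [wait]  ⇒ S*(1)=-
t_0: node(0,0) S=133.9700 payoff=15.6700 vs cont=33.4348 → 33.4348 [wait]  ⇒ S*(0)=-

price = 33.4348
boundary = - - - 71.6087 88.2361
tree:
33.4348
46.4213 18.4113
61.7846 28.7140 6.4152
78.0313 43.1804 11.8969 0.0000
91.5255 61.4039 22.0629 0.0000 0.0000
102.4767 78.0313 40.9156 0.0000 0.0000 0.0000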